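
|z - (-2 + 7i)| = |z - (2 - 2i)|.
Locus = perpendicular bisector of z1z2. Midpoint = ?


Equal distances means the locus is the perpendicular bisector of z1 and z2.
Midpoint = ((-2+2)/2, (7+(-2))/2) = (0, 2.5000)

Perpendicular bisector through (0, 2.5000)


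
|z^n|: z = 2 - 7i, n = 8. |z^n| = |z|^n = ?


|z| = sqrt(4+49) = sqrt(53) = 7.2801
|z^8| = |z|^8 = (sqrt(53))^8 = 53^4 = 7890481

|z^8| = 7890481


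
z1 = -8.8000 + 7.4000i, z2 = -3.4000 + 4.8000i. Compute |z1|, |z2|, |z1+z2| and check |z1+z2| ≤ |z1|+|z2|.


|z1| = sqrt((-8.8)^2 + 7.4^2) = sqrt(132.2) = 11.4978
|z2| = sqrt((-3.4)^2 + 4.8^2) = sqrt(34.6) = 5.8822
z1+z2 = -12.2000 + 12.2000i
|z1+z2| = sqrt(297.68) = 17.2534
|z1|+|z2| = 11.4978 + 5.8822 = 17.3800

|z1+z2| = 17.2534 ≤ |z1|+|z2| = 17.3800 (verified)


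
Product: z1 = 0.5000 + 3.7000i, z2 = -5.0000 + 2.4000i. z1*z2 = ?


Real = 0.5*(-5) - 3.7*2.4 = -2.5 - 8.88 = -11.38
Imag = 0.5*2.4 - (5)*3.7 = 1.2 - (18.5) = -17.3

-11.3800 - 17.3000i


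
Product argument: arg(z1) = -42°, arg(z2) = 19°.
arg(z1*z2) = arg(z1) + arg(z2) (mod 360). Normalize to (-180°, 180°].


arg(z1*z2) = -42° + 19° = -23°
Normalized to (-180°, 180°]: -23°

-23°


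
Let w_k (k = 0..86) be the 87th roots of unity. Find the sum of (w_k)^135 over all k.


The roots are w_k = w^k with w = e^(2*pi*i/87), and (w^k)^135 = (w^135)^k.
So S = 1 + u + u^2 + ... + u^(86) with u = w^135.
135 = 1*87 + 48, so 135 is not a multiple of 87: u = (w^87)^1 * w^48 = w^48 ≠ 1 (w is a primitive 87th root), while u^87 = (w^87)^135 = 1.
Geometric series: S = (1 - u^87)/(1 - u) = (1 - 1)/(1 - u) = 0

S = 0


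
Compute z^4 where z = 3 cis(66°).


r^4 = 3^4 = 81
n*theta = 4*66° = 264° = 264° (mod 360)
a = 81*cos(264°) = -8.4668
b = 81*sin(264°) = -80.5563

81 cis(264°) = -8.4668 - 80.5563i


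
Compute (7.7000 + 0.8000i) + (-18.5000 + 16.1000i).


Real: 7.7 - 18.5 = -10.8
Imag: 0.8 + 16.1 = 16.9

-10.8000 + 16.9000i


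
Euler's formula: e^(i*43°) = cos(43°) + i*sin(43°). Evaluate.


cos(43°) = 0.7314
sin(43°) = 0.6820

e^(i*43°) = 0.7314 + 0.6820i


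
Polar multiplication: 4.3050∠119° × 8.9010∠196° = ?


r = 4.3050 * 8.9010 = 38.3188
theta = 119° + 196° = 315° = 315° (mod 360)

38.3188 cis(315°)


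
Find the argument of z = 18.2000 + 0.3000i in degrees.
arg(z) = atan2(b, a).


Re = 18.2, Im = 0.3
arg = atan2(0.3, 18.2) = 0.9444 degrees

arg(z) = 0.9444 degrees


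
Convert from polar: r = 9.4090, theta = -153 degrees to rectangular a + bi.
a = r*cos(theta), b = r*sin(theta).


a = 9.4090*cos(-153°) = 9.4090*(-0.89101) = -8.3835
b = 9.4090*sin(-153°) = 9.4090*(-0.45399) = -4.2716

-8.3835 - 4.2716i


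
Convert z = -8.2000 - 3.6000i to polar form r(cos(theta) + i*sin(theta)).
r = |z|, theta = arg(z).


r = sqrt(67.24+12.96) = sqrt(80.2) = 8.9554
theta = atan2(-3.6, -8.2) = -156.2974 degrees

r = 8.9554, theta = -156.2974 degrees


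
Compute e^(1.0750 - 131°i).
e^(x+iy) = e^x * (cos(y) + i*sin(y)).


e^1.0750 = 2.92999
cos(-131°) = -0.65606
sin(-131°) = -0.7547
Real = 2.92999*(-0.65606) = -1.9222
Imag = 2.92999*(-0.7547) = -2.2113

-1.9222 - 2.2113i


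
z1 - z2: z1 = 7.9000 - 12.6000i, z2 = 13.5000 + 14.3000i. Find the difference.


Real: 7.9 - 13.5 = -5.6
Imag: -12.6 - 14.3 = -26.9

-5.6000 - 26.9000i


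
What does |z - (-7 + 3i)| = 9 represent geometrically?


|z - z0| = r is a circle with center z0 and radius r.
Center = (-7, 3), radius = 9

Circle with center (-7, 3) and radius 9


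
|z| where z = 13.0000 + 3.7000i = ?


|z| = sqrt(13^2 + 3.7^2) = sqrt(169 + 13.69) = sqrt(182.69) = 13.5163

|z| = 13.5163


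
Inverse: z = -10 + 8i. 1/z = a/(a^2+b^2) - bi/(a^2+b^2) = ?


|z|^2 = 100+64 = 164
1/z = (-10 - 8i)/164

1/z = -0.0610 - 0.0488i


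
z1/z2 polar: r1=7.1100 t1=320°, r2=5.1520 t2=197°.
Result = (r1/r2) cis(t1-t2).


r = 7.1100 / 5.1520 = 1.3800
theta = 320° - 197° = 123° = 123° (mod 360)

1.3800 cis(123°)


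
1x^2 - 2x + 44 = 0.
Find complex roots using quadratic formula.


disc = (-2)^2 - 4*1*44 = 4 - 176 = -172
sqrt(|disc|) = sqrt(172) = 13.1149
Real part = 2/(2*1) = 1.0000
Imag part = 13.1149/(2*1) = 6.5574

1.0000 ± 6.5574i


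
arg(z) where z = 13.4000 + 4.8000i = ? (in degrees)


Re = 13.4, Im = 4.8
arg = atan2(4.8, 13.4) = 19.7080 degrees

arg(z) = 19.7080 degrees


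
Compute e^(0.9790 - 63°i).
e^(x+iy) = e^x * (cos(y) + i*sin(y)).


e^0.9790 = 2.6618
cos(-63°) = 0.45399
sin(-63°) = -0.891
Real = 2.6618*0.45399 = 1.2084
Imag = 2.6618*(-0.891) = -2.3717

1.2084 - 2.3717i


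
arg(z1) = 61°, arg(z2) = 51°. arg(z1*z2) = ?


arg(z1*z2) = 61° + 51° = 112°
Normalized to (-180°, 180°]: 112°

112°


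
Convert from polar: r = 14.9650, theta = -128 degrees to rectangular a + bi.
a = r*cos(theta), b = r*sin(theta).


a = 14.9650*cos(-128°) = 14.9650*(-0.61566) = -9.2134
b = 14.9650*sin(-128°) = 14.9650*(-0.78801) = -11.7926

-9.2134 - 11.7926i


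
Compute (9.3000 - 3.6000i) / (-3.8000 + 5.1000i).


Conjugate of z2 = -3.8000 - 5.1000i
Numerator: (9.3000 - 3.6000i)(-3.8000 - 5.1000i) = -53.7000 - 33.7500i
Denominator: (-3.8)^2 + 5.1^2 = 40.45
Result = (-53.7000 - 33.7500i)/40.45

-1.3276 - 0.8344i


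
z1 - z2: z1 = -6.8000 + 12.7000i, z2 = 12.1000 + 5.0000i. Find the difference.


Real: -6.8 - 12.1 = -18.9
Imag: 12.7 - 5 = 7.7

-18.9000 + 7.7000i


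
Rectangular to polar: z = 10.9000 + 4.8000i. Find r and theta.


r = sqrt(118.81+23.04) = sqrt(141.85) = 11.9101
theta = atan2(4.8, 10.9) = 23.7671 degrees

r = 11.9101, theta = 23.7671 degrees


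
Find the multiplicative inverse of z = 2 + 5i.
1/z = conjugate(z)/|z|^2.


|z|^2 = 4+25 = 29
1/z = (2 - 5i)/29

1/z = 0.0690 - 0.1724i


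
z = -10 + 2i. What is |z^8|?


|z| = sqrt(100+4) = sqrt(104) = 10.1980
|z^8| = |z|^8 = (sqrt(104))^8 = 104^4 = 116985856

|z^8| = 116985856


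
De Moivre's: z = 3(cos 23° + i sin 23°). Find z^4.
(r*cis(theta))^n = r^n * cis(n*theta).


r^4 = 3^4 = 81
n*theta = 4*23° = 92° = 92° (mod 360)
a = 81*cos(92°) = -2.8269
b = 81*sin(92°) = 80.9507

81 cis(92°) = -2.8269 + 80.9507i


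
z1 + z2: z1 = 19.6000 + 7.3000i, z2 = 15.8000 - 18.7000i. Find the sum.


Real: 19.6 + 15.8 = 35.4
Imag: 7.3 - 18.7 = -11.4

35.4000 - 11.4000i


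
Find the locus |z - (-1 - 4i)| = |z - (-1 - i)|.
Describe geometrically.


Equal distances means the locus is the perpendicular bisector of z1 and z2.
Midpoint = ((-1+(-1))/2, (-4+(-1))/2) = (-1.0000, -2.5000)

Perpendicular bisector through (-1.0000, -2.5000)


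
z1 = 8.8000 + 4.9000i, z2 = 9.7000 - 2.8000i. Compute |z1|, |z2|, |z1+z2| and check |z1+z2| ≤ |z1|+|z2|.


|z1| = sqrt(8.8^2 + 4.9^2) = sqrt(101.45) = 10.0722
|z2| = sqrt(9.7^2 + (-2.8)^2) = sqrt(101.93) = 10.0960
z1+z2 = 18.5000 + 2.1000i
|z1+z2| = sqrt(346.66) = 18.6188
|z1|+|z2| = 10.0722 + 10.0960 = 20.1682

|z1+z2| = 18.6188 ≤ |z1|+|z2| = 20.1682 (verified)


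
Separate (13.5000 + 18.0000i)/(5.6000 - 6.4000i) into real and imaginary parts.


Multiply by conjugate: (13.5000 + 18.0000i)(5.6000 + 6.4000i) / (5.6^2 + (-6.4)^2)
Numerator real = 13.5*5.6 + 18*(-6.4) = -39.6
Numerator imag = 18*5.6 - 13.5*(-6.4) = 187.2
Denominator = 72.32
Re(z) = -39.6/72.32 = -0.5476
Im(z) = 187.2/72.32 = 2.5885

Re(z) = -0.5476, Im(z) = 2.5885


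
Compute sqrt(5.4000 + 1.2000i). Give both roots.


|z| = sqrt(29.16+1.44) = 5.5317
sqrt((|z|+a)/2) = sqrt((5.5317+5.4)/2) = sqrt(5.4659) = 2.3379
sqrt((|z|-a)/2) = sqrt((5.5317-5.4)/2) = sqrt(0.0659) = 0.2566

±(2.3379 + 0.2566i) i.e. 2.3379 + 0.2566i and -2.3379 - 0.2566i


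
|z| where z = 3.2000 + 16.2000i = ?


|z| = sqrt(3.2^2 + 16.2^2) = sqrt(10.24 + 262.44) = sqrt(272.68) = 16.5130

|z| = 16.5130


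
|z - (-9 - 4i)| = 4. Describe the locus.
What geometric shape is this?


|z - z0| = r is a circle with center z0 and radius r.
Center = (-9, -4), radius = 4

Circle with center (-9, -4) and radius 4


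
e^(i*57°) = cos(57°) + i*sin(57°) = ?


cos(57°) = 0.5446
sin(57°) = 0.8387

e^(i*57°) = 0.5446 + 0.8387i


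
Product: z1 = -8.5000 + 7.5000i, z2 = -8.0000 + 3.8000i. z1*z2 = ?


Real = -8.5*(-8) - 7.5*3.8 = 68 - 28.5 = 39.5
Imag = -8.5*3.8 - (8)*7.5 = -32.3 - (60) = -92.3

39.5000 - 92.3000i


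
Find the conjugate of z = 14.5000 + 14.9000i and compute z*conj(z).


z_bar = 14.5000 - 14.9000i
z*z_bar = 14.5^2 + 14.9^2 = 210.25 + 222.01 = 432.26

z_bar = 14.5000 - 14.9000i, z*z_bar = 432.26


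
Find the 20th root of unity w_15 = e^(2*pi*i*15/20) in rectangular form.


Angle = 360*15/20 = 270°
a = cos(270°) = 0
b = sin(270°) = -1.0000

0 - 1.0000i


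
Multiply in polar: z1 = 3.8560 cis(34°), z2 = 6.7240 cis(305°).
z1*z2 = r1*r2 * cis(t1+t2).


r = 3.8560 * 6.7240 = 25.9277
theta = 34° + 305° = 339° = 339° (mod 360)

25.9277 cis(339°)


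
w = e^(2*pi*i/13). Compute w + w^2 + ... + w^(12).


With w = e^(2*pi*i/13), all 13 of the 13th roots of unity w^0 = 1, w, ..., w^(12) sum to 0: 1 + w + ... + w^(12) = (1 - w^13)/(1 - w) = 0 since w^13 = 1, w ≠ 1.
Removing the root 1: w + w^2 + ... + w^(12) = 0 - 1 = -1

Sum = -1


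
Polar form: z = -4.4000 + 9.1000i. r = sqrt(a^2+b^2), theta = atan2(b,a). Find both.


r = sqrt(19.36+82.81) = sqrt(102.17) = 10.1079
theta = atan2(9.1, -4.4) = 115.8045 degrees

r = 10.1079, theta = 115.8045 degrees


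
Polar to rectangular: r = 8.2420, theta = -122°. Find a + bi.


a = 8.2420*cos(-122°) = 8.2420*(-0.52992) = -4.3676
b = 8.2420*sin(-122°) = 8.2420*(-0.84805) = -6.9896

-4.3676 - 6.9896i


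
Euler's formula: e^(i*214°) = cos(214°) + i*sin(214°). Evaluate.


cos(214°) = -0.8290
sin(214°) = -0.5592

e^(i*214°) = -0.8290 - 0.5592i


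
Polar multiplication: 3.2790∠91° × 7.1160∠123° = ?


r = 3.2790 * 7.1160 = 23.3334
theta = 91° + 123° = 214° = 214° (mod 360)

23.3334 cis(214°)


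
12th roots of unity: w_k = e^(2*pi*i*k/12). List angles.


The 12th roots of unity are cis(360k/12°) for k=0..11
Angle step = 360/12 = 30°
Primitive root: cis(30°)
Primitive root = 0.8660 + 0.5000i

12 roots at angles: 0°, 30°, 60°, 90°, 120°, 150°, 180°, 210°, 240°, 270°, 300°, 330°


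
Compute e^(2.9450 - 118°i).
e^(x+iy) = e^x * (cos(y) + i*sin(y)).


e^2.9450 = 19.01066
cos(-118°) = -0.469472
sin(-118°) = -0.882948
Real = 19.01066*(-0.469472) = -8.9250
Imag = 19.01066*(-0.882948) = -16.7854

-8.9250 - 16.7854i


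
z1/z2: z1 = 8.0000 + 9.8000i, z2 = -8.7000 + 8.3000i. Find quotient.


Conjugate of z2 = -8.7000 - 8.3000i
Numerator: (8.0000 + 9.8000i)(-8.7000 - 8.3000i) = 11.7400 - 151.6600i
Denominator: (-8.7)^2 + 8.3^2 = 144.58
Result = (11.7400 - 151.6600i)/144.58

0.0812 - 1.0490i


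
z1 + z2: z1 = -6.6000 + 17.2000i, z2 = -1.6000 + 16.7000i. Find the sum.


Real: -6.6 - 1.6 = -8.2
Imag: 17.2 + 16.7 = 33.9

-8.2000 + 33.9000i


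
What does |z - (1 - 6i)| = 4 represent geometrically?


|z - z0| = r is a circle with center z0 and radius r.
Center = (1, -6), radius = 4

Circle with center (1, -6) and radius 4


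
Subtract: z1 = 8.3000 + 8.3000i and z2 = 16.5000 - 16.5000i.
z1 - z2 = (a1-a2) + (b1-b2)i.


Real: 8.3 - 16.5 = -8.2
Imag: 8.3 + 16.5 = 24.8

-8.2000 + 24.8000i


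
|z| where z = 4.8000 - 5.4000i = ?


|z| = sqrt(4.8^2 + (-5.4)^2) = sqrt(23.04 + 29.16) = sqrt(52.2) = 7.2250

|z| = 7.2250


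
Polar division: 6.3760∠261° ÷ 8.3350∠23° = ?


r = 6.3760 / 8.3350 = 0.7650
theta = 261° - 23° = 238° = 238° (mod 360)

0.7650 cis(238°)


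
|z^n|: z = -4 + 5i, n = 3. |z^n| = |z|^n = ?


|z| = sqrt(16+25) = sqrt(41) = 6.4031
|z^3| = |z|^3 = (sqrt(41))^3 = 41*sqrt(41)

|z^3| = 41*sqrt(41) ≈ 262.5281


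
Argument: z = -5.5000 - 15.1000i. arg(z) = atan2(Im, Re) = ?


Re = -5.5, Im = -15.1
arg = atan2(-15.1, -5.5) = -110.0136 degrees

arg(z) = -110.0136 degrees


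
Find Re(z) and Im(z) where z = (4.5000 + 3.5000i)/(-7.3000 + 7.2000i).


Multiply by conjugate: (4.5000 + 3.5000i)(-7.3000 - 7.2000i) / ((-7.3)^2 + 7.2^2)
Numerator real = 4.5*(-7.3) + 3.5*7.2 = -7.65
Numerator imag = 3.5*(-7.3) - 4.5*7.2 = -57.95
Denominator = 105.13
Re(z) = -7.65/105.13 = -0.0728
Im(z) = -57.95/105.13 = -0.5512

Re(z) = -0.0728, Im(z) = -0.5512


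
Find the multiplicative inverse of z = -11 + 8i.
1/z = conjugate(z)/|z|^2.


|z|^2 = 121+64 = 185
1/z = (-11 - 8i)/185

1/z = -0.0595 - 0.0432i


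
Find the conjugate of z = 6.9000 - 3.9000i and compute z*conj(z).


z_bar = 6.9000 + 3.9000i
z*z_bar = 6.9^2 + (-3.9)^2 = 47.61 + 15.21 = 62.82

z_bar = 6.9000 + 3.9000i, z*z_bar = 62.82


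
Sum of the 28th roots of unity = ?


The sum of all 28th roots of unity is 0.
Geometric series: (1 - w^28)/(1 - w) = (1-1)/(1-w) = 0 since w^28 = 1, w ≠ 1.
Alternatively: coefficient of z^27 in z^28 - 1 is 0.

0


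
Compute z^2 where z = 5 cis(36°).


r^2 = 5^2 = 25
n*theta = 2*36° = 72° = 72° (mod 360)
a = 25*cos(72°) = 7.7254
b = 25*sin(72°) = 23.7764

25 cis(72°) = 7.7254 + 23.7764i


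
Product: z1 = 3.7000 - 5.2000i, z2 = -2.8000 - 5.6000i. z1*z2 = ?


Real = 3.7*(-2.8) - (-5.2)*(-5.6) = -10.36 - 29.12 = -39.48
Imag = 3.7*(-5.6) - (2.8)*(-5.2) = -20.72 + 14.56 = -6.16

-39.4800 - 6.1600i


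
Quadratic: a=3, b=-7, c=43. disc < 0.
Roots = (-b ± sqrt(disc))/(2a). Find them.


disc = (-7)^2 - 4*3*43 = 49 - 516 = -467
sqrt(|disc|) = sqrt(467) = 21.6102
Real part = 7/(2*3) = 1.1667
Imag part = 21.6102/(2*3) = 3.6017

1.1667 ± 3.6017i


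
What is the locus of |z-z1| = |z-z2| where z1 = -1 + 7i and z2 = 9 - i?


Equal distances means the locus is the perpendicular bisector of z1 and z2.
Midpoint = ((-1+9)/2, (7+(-1))/2) = (4.0000, 3.0000)

Perpendicular bisector through (4.0000, 3.0000)


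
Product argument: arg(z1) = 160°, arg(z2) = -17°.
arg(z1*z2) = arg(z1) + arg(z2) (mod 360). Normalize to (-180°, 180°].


arg(z1*z2) = 160° - 17° = 143°
Normalized to (-180°, 180°]: 143°

143°


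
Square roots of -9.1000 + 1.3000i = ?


|z| = sqrt(82.81+1.69) = 9.1924
sqrt((|z|+a)/2) = sqrt((9.1924+(-9.1))/2) = sqrt(0.0462) = 0.2149
sqrt((|z|-a)/2) = sqrt((9.1924-(-9.1))/2) = sqrt(9.1462) = 3.0243

±(0.2149 + 3.0243i) i.e. 0.2149 + 3.0243i and -0.2149 - 3.0243i


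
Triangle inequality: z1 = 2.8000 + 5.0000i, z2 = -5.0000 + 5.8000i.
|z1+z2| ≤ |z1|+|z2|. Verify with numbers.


|z1| = sqrt(2.8^2 + 5^2) = sqrt(32.84) = 5.7306
|z2| = sqrt((-5)^2 + 5.8^2) = sqrt(58.64) = 7.6577
z1+z2 = -2.2000 + 10.8000i
|z1+z2| = sqrt(121.48) = 11.0218
|z1|+|z2| = 5.7306 + 7.6577 = 13.3883

|z1+z2| = 11.0218 ≤ |z1|+|z2| = 13.3883 (verified)


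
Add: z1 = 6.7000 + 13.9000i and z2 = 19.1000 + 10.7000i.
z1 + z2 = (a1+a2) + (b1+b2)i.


Real: 6.7 + 19.1 = 25.8
Imag: 13.9 + 10.7 = 24.6

25.8000 + 24.6000i


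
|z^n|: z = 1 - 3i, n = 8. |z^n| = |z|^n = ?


|z| = sqrt(1+9) = sqrt(10) = 3.1623
|z^8| = |z|^8 = (sqrt(10))^8 = 10^4 = 10000

|z^8| = 10000


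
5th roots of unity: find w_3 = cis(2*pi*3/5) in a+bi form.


Angle = 360*3/5 = 216°
a = cos(216°) = -0.8090
b = sin(216°) = -0.5878

-0.8090 - 0.5878i


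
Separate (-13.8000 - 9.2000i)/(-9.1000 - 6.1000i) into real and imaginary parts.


Multiply by conjugate: (-13.8000 - 9.2000i)(-9.1000 + 6.1000i) / ((-9.1)^2 + (-6.1)^2)
Numerator real = -13.8*(-9.1) - (9.2)*(-6.1) = 181.7
Numerator imag = -9.2*(-9.1) - (-13.8)*(-6.1) = -0.46
Denominator = 120.02
Re(z) = 181.7/120.02 = 1.5139
Im(z) = -0.46/120.02 = -0.0038

Re(z) = 1.5139, Im(z) = -0.0038


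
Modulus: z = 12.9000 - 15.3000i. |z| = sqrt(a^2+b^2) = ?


|z| = sqrt(12.9^2 + (-15.3)^2) = sqrt(166.41 + 234.09) = sqrt(400.5) = 20.0125

|z| = 20.0125


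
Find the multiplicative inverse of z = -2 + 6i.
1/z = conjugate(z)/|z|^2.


|z|^2 = 4+36 = 40
1/z = (-2 - 6i)/40

1/z = -0.0500 - 0.1500i


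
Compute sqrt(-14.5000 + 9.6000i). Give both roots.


|z| = sqrt(210.25+92.16) = 17.3899
sqrt((|z|+a)/2) = sqrt((17.3899+(-14.5))/2) = sqrt(1.4450) = 1.2021
sqrt((|z|-a)/2) = sqrt((17.3899-(-14.5))/2) = sqrt(15.9450) = 3.9931

±(1.2021 + 3.9931i) i.e. 1.2021 + 3.9931i and -1.2021 - 3.9931i


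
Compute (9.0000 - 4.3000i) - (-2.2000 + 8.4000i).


Real: 9 + 2.2 = 11.2
Imag: -4.3 - 8.4 = -12.7

11.2000 - 12.7000i


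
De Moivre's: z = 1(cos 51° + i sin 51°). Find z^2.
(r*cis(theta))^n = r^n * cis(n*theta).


r^2 = 1^2 = 1
n*theta = 2*51° = 102° = 102° (mod 360)
a = 1*cos(102°) = -0.2079
b = 1*sin(102°) = 0.9781

1 cis(102°) = -0.2079 + 0.9781i


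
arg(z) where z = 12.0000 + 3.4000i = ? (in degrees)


Re = 12, Im = 3.4
arg = atan2(3.4, 12) = 15.8192 degrees

arg(z) = 15.8192 degrees


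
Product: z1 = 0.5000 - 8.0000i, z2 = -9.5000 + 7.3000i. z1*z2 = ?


Real = 0.5*(-9.5) - (-8)*7.3 = -4.75 - (-58.4) = 53.65
Imag = 0.5*7.3 - (9.5)*(-8) = 3.65 + 76 = 79.65

53.6500 + 79.6500i


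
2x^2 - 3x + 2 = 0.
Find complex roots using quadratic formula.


disc = (-3)^2 - 4*2*2 = 9 - 16 = -7
sqrt(|disc|) = sqrt(7) = 2.6458
Real part = 3/(2*2) = 0.7500
Imag part = 2.6458/(2*2) = 0.6614

0.7500 ± 0.6614i


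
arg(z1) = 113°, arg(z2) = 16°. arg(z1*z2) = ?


arg(z1*z2) = 113° + 16° = 129°
Normalized to (-180°, 180°]: 129°

129°


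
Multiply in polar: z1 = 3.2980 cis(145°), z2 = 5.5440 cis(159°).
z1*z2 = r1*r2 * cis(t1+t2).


r = 3.2980 * 5.5440 = 18.2841
theta = 145° + 159° = 304° = 304° (mod 360)

18.2841 cis(304°)


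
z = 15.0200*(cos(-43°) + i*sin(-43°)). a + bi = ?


a = 15.0200*cos(-43°) = 15.0200*0.73135 = 10.9849
b = 15.0200*sin(-43°) = 15.0200*(-0.682) = -10.2436

10.9849 - 10.2436i


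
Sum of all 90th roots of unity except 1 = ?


With w = e^(2*pi*i/90), all 90 of the 90th roots of unity w^0 = 1, w, ..., w^(89) sum to 0: 1 + w + ... + w^(89) = (1 - w^90)/(1 - w) = 0 since w^90 = 1, w ≠ 1.
Removing the root 1: w + w^2 + ... + w^(89) = 0 - 1 = -1

Sum = -1


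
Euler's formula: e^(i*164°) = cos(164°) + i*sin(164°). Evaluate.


cos(164°) = -0.9613
sin(164°) = 0.2756

e^(i*164°) = -0.9613 + 0.2756i


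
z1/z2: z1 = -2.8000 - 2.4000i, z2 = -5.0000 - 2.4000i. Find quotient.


Conjugate of z2 = -5.0000 + 2.4000i
Numerator: (-2.8000 - 2.4000i)(-5.0000 + 2.4000i) = 19.7600 + 5.2800i
Denominator: (-5)^2 + (-2.4)^2 = 30.76
Result = (19.7600 + 5.2800i)/30.76

0.6424 + 0.1717i


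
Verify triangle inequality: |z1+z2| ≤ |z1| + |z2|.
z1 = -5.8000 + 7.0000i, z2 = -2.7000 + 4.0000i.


|z1| = sqrt((-5.8)^2 + 7^2) = sqrt(82.64) = 9.0907
|z2| = sqrt((-2.7)^2 + 4^2) = sqrt(23.29) = 4.8260
z1+z2 = -8.5000 + 11.0000i
|z1+z2| = sqrt(193.25) = 13.9014
|z1|+|z2| = 9.0907 + 4.8260 = 13.9167

|z1+z2| = 13.9014 ≤ |z1|+|z2| = 13.9167 (verified)


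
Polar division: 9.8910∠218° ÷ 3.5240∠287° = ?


r = 9.8910 / 3.5240 = 2.8068
theta = 218° - 287° = -69° = 291° (mod 360)

2.8068 cis(291°)


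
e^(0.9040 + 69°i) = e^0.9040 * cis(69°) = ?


e^0.9040 = 2.46946
cos(69°) = 0.35837
sin(69°) = 0.93358
Real = 2.46946*0.35837 = 0.8850
Imag = 2.46946*0.93358 = 2.3054

0.8850 + 2.3054i


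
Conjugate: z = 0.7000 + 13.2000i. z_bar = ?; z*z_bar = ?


z_bar = 0.7000 - 13.2000i
z*z_bar = 0.7^2 + 13.2^2 = 0.49 + 174.24 = 174.73

z_bar = 0.7000 - 13.2000i, z*z_bar = 174.73


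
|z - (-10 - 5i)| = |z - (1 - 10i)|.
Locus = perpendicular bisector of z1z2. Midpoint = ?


Equal distances means the locus is the perpendicular bisector of z1 and z2.
Midpoint = ((-10+1)/2, (-5+(-10))/2) = (-4.5000, -7.5000)

Perpendicular bisector through (-4.5000, -7.5000)


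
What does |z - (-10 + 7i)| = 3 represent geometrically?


|z - z0| = r is a circle with center z0 and radius r.
Center = (-10, 7), radius = 3

Circle with center (-10, 7) and radius 3


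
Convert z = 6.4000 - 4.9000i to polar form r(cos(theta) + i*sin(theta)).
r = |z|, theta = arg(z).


r = sqrt(40.96+24.01) = sqrt(64.97) = 8.0604
theta = atan2(-4.9, 6.4) = -37.4386 degrees

r = 8.0604, theta = -37.4386 degrees


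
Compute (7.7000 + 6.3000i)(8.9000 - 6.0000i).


Real = 7.7*8.9 - 6.3*(-6) = 68.53 - (-37.8) = 106.33
Imag = 7.7*(-6) + 8.9*6.3 = -46.2 + 56.07 = 9.87

106.3300 + 9.8700i


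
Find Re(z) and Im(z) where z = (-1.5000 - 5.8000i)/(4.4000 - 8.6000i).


Multiply by conjugate: (-1.5000 - 5.8000i)(4.4000 + 8.6000i) / (4.4^2 + (-8.6)^2)
Numerator real = -1.5*4.4 - (5.8)*(-8.6) = 43.28
Numerator imag = -5.8*4.4 - (-1.5)*(-8.6) = -38.42
Denominator = 93.32
Re(z) = 43.28/93.32 = 0.4638
Im(z) = -38.42/93.32 = -0.4117

Re(z) = 0.4638, Im(z) = -0.4117


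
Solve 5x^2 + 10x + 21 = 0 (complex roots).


disc = 10^2 - 4*5*21 = 100 - 420 = -320
sqrt(|disc|) = sqrt(320) = 17.8885
Real part = -10/(2*5) = -1.0000
Imag part = 17.8885/(2*5) = 1.7889

-1.0000 ± 1.7889i


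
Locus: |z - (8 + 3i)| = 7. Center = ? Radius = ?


|z - z0| = r is a circle with center z0 and radius r.
Center = (8, 3), radius = 7

Circle with center (8, 3) and radius 7


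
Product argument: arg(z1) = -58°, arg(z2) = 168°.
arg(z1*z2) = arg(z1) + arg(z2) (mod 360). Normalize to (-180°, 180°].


arg(z1*z2) = -58° + 168° = 110°
Normalized to (-180°, 180°]: 110°

110°


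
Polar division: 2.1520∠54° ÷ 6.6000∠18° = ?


r = 2.1520 / 6.6000 = 0.3261
theta = 54° - 18° = 36° = 36° (mod 360)

0.3261 cis(36°)


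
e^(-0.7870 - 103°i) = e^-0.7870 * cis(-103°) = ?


e^-0.7870 = 0.4552
cos(-103°) = -0.225
sin(-103°) = -0.9744
Real = 0.4552*(-0.225) = -0.1024
Imag = 0.4552*(-0.9744) = -0.4435

-0.1024 - 0.4435i


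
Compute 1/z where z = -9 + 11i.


|z|^2 = 81+121 = 202
1/z = (-9 - 11i)/202

1/z = -0.0446 - 0.0545i


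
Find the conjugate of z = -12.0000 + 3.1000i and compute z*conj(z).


z_bar = -12.0000 - 3.1000i
z*z_bar = (-12)^2 + 3.1^2 = 144 + 9.61 = 153.61

z_bar = -12.0000 - 3.1000i, z*z_bar = 153.61


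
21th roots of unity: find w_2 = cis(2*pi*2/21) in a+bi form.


Angle = 360*2/21 = 34.2857°
a = cos(34.2857°) = 0.8262
b = sin(34.2857°) = 0.5633

0.8262 + 0.5633i


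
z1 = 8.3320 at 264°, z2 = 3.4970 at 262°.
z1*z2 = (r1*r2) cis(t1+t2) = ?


r = 8.3320 * 3.4970 = 29.1370
theta = 264° + 262° = 526° = 166° (mod 360)

29.1370 cis(166°)


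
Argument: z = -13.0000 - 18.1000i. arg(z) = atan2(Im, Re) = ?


Re = -13, Im = -18.1
arg = atan2(-18.1, -13) = -125.6871 degrees

arg(z) = -125.6871 degrees


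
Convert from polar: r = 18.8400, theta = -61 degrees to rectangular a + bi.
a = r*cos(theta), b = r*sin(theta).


a = 18.8400*cos(-61°) = 18.8400*0.48481 = 9.1338
b = 18.8400*sin(-61°) = 18.8400*(-0.87462) = -16.4778

9.1338 - 16.4778i


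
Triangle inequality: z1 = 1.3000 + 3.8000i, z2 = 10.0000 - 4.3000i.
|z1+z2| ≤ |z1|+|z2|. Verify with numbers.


|z1| = sqrt(1.3^2 + 3.8^2) = sqrt(16.13) = 4.0162
|z2| = sqrt(10^2 + (-4.3)^2) = sqrt(118.49) = 10.8853
z1+z2 = 11.3000 - 0.5000i
|z1+z2| = sqrt(127.94) = 11.3111
|z1|+|z2| = 4.0162 + 10.8853 = 14.9015

|z1+z2| = 11.3111 ≤ |z1|+|z2| = 14.9015 (verified)


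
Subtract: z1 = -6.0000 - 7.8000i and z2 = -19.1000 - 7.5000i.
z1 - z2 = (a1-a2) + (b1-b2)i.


Real: -6 + 19.1 = 13.1
Imag: -7.8 + 7.5 = -0.3

13.1000 - 0.3000i


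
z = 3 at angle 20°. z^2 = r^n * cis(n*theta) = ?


r^2 = 3^2 = 9
n*theta = 2*20° = 40° = 40° (mod 360)
a = 9*cos(40°) = 6.8944
b = 9*sin(40°) = 5.7851

9 cis(40°) = 6.8944 + 5.7851i


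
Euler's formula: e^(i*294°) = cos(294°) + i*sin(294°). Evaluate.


cos(294°) = 0.4067
sin(294°) = -0.9135

e^(i*294°) = 0.4067 - 0.9135i


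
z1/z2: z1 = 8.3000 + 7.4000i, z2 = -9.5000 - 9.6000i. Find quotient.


Conjugate of z2 = -9.5000 + 9.6000i
Numerator: (8.3000 + 7.4000i)(-9.5000 + 9.6000i) = -149.8900 + 9.3800i
Denominator: (-9.5)^2 + (-9.6)^2 = 182.41
Result = (-149.8900 + 9.3800i)/182.41

-0.8217 + 0.0514i


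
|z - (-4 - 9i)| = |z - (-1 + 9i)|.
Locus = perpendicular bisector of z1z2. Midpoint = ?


Equal distances means the locus is the perpendicular bisector of z1 and z2.
Midpoint = ((-4+(-1))/2, (-9+9)/2) = (-2.5000, 0)

Perpendicular bisector through (-2.5000, 0)


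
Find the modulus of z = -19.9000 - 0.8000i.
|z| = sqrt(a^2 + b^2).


|z| = sqrt((-19.9)^2 + (-0.8)^2) = sqrt(396.01 + 0.64) = sqrt(396.65) = 19.9161

|z| = 19.9161


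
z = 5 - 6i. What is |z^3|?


|z| = sqrt(25+36) = sqrt(61) = 7.8102
|z^3| = |z|^3 = (sqrt(61))^3 = 61*sqrt(61)

|z^3| = 61*sqrt(61) ≈ 476.4252


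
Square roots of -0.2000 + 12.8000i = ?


|z| = sqrt(0.04+163.84) = 12.8016
sqrt((|z|+a)/2) = sqrt((12.8016+(-0.2))/2) = sqrt(6.3008) = 2.5101
sqrt((|z|-a)/2) = sqrt((12.8016-(-0.2))/2) = sqrt(6.5008) = 2.5497

±(2.5101 + 2.5497i) i.e. 2.5101 + 2.5497i and -2.5101 - 2.5497i


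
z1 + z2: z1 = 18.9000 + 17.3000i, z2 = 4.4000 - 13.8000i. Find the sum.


Real: 18.9 + 4.4 = 23.3
Imag: 17.3 - 13.8 = 3.5

23.3000 + 3.5000i


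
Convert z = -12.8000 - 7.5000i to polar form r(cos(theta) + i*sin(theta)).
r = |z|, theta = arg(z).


r = sqrt(163.84+56.25) = sqrt(220.09) = 14.8354
theta = atan2(-7.5, -12.8) = -149.6324 degrees

r = 14.8354, theta = -149.6324 degrees


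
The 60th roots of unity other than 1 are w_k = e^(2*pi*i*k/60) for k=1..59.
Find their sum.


With w = e^(2*pi*i/60), all 60 of the 60th roots of unity w^0 = 1, w, ..., w^(59) sum to 0: 1 + w + ... + w^(59) = (1 - w^60)/(1 - w) = 0 since w^60 = 1, w ≠ 1.
Removing the root 1: w + w^2 + ... + w^(59) = 0 - 1 = -1

Sum = -1


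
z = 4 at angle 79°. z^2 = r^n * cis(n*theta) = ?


r^2 = 4^2 = 16
n*theta = 2*79° = 158° = 158° (mod 360)
a = 16*cos(158°) = -14.8349
b = 16*sin(158°) = 5.9937

16 cis(158°) = -14.8349 + 5.9937i


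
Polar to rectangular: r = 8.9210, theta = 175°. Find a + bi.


a = 8.9210*cos(175°) = 8.9210*(-0.9962) = -8.8871
b = 8.9210*sin(175°) = 8.9210*0.087156 = 0.7775

-8.8871 + 0.7775i


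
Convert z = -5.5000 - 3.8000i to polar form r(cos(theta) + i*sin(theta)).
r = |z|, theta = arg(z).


r = sqrt(30.25+14.44) = sqrt(44.69) = 6.6851
theta = atan2(-3.8, -5.5) = -145.3591 degrees

r = 6.6851, theta = -145.3591 degrees


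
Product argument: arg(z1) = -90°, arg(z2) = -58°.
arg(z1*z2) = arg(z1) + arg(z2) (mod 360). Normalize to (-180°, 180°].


arg(z1*z2) = -90° - 58° = -148°
Normalized to (-180°, 180°]: -148°

-148°


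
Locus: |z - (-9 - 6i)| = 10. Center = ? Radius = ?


|z - z0| = r is a circle with center z0 and radius r.
Center = (-9, -6), radius = 10

Circle with center (-9, -6) and radius 10


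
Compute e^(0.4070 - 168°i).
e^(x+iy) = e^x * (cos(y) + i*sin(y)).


e^0.4070 = 1.5023
cos(-168°) = -0.97815
sin(-168°) = -0.2079
Real = 1.5023*(-0.97815) = -1.4695
Imag = 1.5023*(-0.2079) = -0.3123

-1.4695 - 0.3123i


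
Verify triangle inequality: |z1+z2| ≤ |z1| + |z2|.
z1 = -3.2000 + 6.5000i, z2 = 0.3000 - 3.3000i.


|z1| = sqrt((-3.2)^2 + 6.5^2) = sqrt(52.49) = 7.2450
|z2| = sqrt(0.3^2 + (-3.3)^2) = sqrt(10.98) = 3.3136
z1+z2 = -2.9000 + 3.2000i
|z1+z2| = sqrt(18.65) = 4.3186
|z1|+|z2| = 7.2450 + 3.3136 = 10.5586

|z1+z2| = 4.3186 ≤ |z1|+|z2| = 10.5586 (verified)


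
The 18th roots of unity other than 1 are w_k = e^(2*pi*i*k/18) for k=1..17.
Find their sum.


With w = e^(2*pi*i/18), all 18 of the 18th roots of unity w^0 = 1, w, ..., w^(17) sum to 0: 1 + w + ... + w^(17) = (1 - w^18)/(1 - w) = 0 since w^18 = 1, w ≠ 1.
Removing the root 1: w + w^2 + ... + w^(17) = 0 - 1 = -1

Sum = -1


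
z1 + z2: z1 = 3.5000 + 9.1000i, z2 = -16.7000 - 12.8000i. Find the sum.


Real: 3.5 - 16.7 = -13.2
Imag: 9.1 - 12.8 = -3.7

-13.2000 - 3.7000i


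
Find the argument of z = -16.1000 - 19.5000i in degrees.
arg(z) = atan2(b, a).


Re = -16.1, Im = -19.5
arg = atan2(-19.5, -16.1) = -129.5445 degrees

arg(z) = -129.5445 degrees


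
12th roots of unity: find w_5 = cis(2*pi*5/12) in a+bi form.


Angle = 360*5/12 = 150°
a = cos(150°) = -0.8660
b = sin(150°) = 0.5000

-0.8660 + 0.5000i


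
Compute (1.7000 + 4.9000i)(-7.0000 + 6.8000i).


Real = 1.7*(-7) - 4.9*6.8 = -11.9 - 33.32 = -45.22
Imag = 1.7*6.8 - (7)*4.9 = 11.56 - (34.3) = -22.74

-45.2200 - 22.7400i


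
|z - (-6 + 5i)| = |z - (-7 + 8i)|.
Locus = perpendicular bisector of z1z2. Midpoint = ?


Equal distances means the locus is the perpendicular bisector of z1 and z2.
Midpoint = ((-6+(-7))/2, (5+8)/2) = (-6.5000, 6.5000)

Perpendicular bisector through (-6.5000, 6.5000)


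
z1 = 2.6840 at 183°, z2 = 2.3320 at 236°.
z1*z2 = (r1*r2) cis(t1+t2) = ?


r = 2.6840 * 2.3320 = 6.2591
theta = 183° + 236° = 419° = 59° (mod 360)

6.2591 cis(59°)


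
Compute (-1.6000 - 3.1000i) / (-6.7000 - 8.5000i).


Conjugate of z2 = -6.7000 + 8.5000i
Numerator: (-1.6000 - 3.1000i)(-6.7000 + 8.5000i) = 37.0700 + 7.1700i
Denominator: (-6.7)^2 + (-8.5)^2 = 117.14
Result = (37.0700 + 7.1700i)/117.14

0.3165 + 0.0612i


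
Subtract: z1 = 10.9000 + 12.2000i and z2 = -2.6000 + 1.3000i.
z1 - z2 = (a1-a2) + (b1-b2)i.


Real: 10.9 + 2.6 = 13.5
Imag: 12.2 - 1.3 = 10.9

13.5000 + 10.9000i


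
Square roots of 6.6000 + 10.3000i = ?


|z| = sqrt(43.56+106.09) = 12.2332
sqrt((|z|+a)/2) = sqrt((12.2332+6.6)/2) = sqrt(9.4166) = 3.0686
sqrt((|z|-a)/2) = sqrt((12.2332-6.6)/2) = sqrt(2.8166) = 1.6783

±(3.0686 + 1.6783i) i.e. 3.0686 + 1.6783i and -3.0686 - 1.6783i


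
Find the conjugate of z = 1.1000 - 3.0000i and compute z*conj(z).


z_bar = 1.1000 + 3.0000i
z*z_bar = 1.1^2 + (-3)^2 = 1.21 + 9 = 10.21

z_bar = 1.1000 + 3.0000i, z*z_bar = 10.21


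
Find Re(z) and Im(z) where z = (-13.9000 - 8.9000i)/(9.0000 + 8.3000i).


Multiply by conjugate: (-13.9000 - 8.9000i)(9.0000 - 8.3000i) / (9^2 + 8.3^2)
Numerator real = -13.9*9 - (8.9)*8.3 = -198.97
Numerator imag = -8.9*9 - (-13.9)*8.3 = 35.27
Denominator = 149.89
Re(z) = -198.97/149.89 = -1.3274
Im(z) = 35.27/149.89 = 0.2353

Re(z) = -1.3274, Im(z) = 0.2353


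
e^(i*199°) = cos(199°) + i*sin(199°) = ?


cos(199°) = -0.9455
sin(199°) = -0.3256

e^(i*199°) = -0.9455 - 0.3256i


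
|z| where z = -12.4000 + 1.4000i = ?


|z| = sqrt((-12.4)^2 + 1.4^2) = sqrt(153.76 + 1.96) = sqrt(155.72) = 12.4788

|z| = 12.4788


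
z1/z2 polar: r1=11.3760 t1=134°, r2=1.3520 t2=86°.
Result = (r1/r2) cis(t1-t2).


r = 11.3760 / 1.3520 = 8.4142
theta = 134° - 86° = 48° = 48° (mod 360)

8.4142 cis(48°)


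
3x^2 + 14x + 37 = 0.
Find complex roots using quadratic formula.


disc = 14^2 - 4*3*37 = 196 - 444 = -248
sqrt(|disc|) = sqrt(248) = 15.7480
Real part = -14/(2*3) = -2.3333
Imag part = 15.7480/(2*3) = 2.6247

-2.3333 ± 2.6247i


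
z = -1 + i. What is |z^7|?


|z| = sqrt(1+1) = sqrt(2) = 1.4142
|z^7| = |z|^7 = (sqrt(2))^7 = 2^3 * sqrt(2) = 8*sqrt(2)

|z^7| = 8*sqrt(2) ≈ 11.3137


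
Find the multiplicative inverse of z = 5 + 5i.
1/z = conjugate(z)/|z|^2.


|z|^2 = 25+25 = 50
1/z = (5 - 5i)/50

1/z = 0.1000 - 0.1000i


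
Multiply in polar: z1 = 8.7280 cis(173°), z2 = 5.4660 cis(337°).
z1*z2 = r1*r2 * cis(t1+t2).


r = 8.7280 * 5.4660 = 47.7072
theta = 173° + 337° = 510° = 150° (mod 360)

47.7072 cis(150°)


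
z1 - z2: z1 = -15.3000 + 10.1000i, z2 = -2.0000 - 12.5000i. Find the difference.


Real: -15.3 + 2 = -13.3
Imag: 10.1 + 12.5 = 22.6

-13.3000 + 22.6000i


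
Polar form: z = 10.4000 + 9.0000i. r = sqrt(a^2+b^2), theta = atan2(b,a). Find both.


r = sqrt(108.16+81) = sqrt(189.16) = 13.7535
theta = atan2(9, 10.4) = 40.8724 degrees

r = 13.7535, theta = 40.8724 degrees


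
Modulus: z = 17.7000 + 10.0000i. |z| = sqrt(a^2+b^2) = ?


|z| = sqrt(17.7^2 + 10^2) = sqrt(313.29 + 100) = sqrt(413.29) = 20.3295

|z| = 20.3295


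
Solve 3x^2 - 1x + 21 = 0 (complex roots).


disc = (-1)^2 - 4*3*21 = 1 - 252 = -251
sqrt(|disc|) = sqrt(251) = 15.8430
Real part = 1/(2*3) = 0.1667
Imag part = 15.8430/(2*3) = 2.6405

0.1667 ± 2.6405i


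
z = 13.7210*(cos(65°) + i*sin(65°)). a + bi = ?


a = 13.7210*cos(65°) = 13.7210*0.422618 = 5.7987
b = 13.7210*sin(65°) = 13.7210*0.9063078 = 12.4354

5.7987 + 12.4354i


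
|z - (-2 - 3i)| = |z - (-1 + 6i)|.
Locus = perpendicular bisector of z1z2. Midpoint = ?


Equal distances means the locus is the perpendicular bisector of z1 and z2.
Midpoint = ((-2+(-1))/2, (-3+6)/2) = (-1.5000, 1.5000)

Perpendicular bisector through (-1.5000, 1.5000)


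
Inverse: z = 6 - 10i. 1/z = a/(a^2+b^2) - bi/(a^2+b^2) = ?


|z|^2 = 36+100 = 136
1/z = (6 + 10i)/136

1/z = 0.0441 + 0.0735i


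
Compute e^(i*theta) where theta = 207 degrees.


cos(207°) = -0.8910
sin(207°) = -0.4540

e^(i*207°) = -0.8910 - 0.4540i


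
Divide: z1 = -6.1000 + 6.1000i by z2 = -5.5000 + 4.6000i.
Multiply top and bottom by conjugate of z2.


Conjugate of z2 = -5.5000 - 4.6000i
Numerator: (-6.1000 + 6.1000i)(-5.5000 - 4.6000i) = 61.6100 - 5.4900i
Denominator: (-5.5)^2 + 4.6^2 = 51.41
Result = (61.6100 - 5.4900i)/51.41

1.1984 - 0.1068i


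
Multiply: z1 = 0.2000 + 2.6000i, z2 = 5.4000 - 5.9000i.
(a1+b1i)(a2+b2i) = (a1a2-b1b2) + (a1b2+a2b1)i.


Real = 0.2*5.4 - 2.6*(-5.9) = 1.08 - (-15.34) = 16.42
Imag = 0.2*(-5.9) + 5.4*2.6 = -1.18 + 14.04 = 12.86

16.4200 + 12.8600i


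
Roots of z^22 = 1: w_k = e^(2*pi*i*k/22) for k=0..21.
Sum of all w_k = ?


The sum of all 22th roots of unity is 0.
Geometric series: (1 - w^22)/(1 - w) = (1-1)/(1-w) = 0 since w^22 = 1, w ≠ 1.
Alternatively: coefficient of z^21 in z^22 - 1 is 0.

0


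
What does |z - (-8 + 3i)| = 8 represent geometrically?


|z - z0| = r is a circle with center z0 and radius r.
Center = (-8, 3), radius = 8

Circle with center (-8, 3) and radius 8


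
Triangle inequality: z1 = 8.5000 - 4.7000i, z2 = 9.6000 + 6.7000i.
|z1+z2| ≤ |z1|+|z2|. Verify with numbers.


|z1| = sqrt(8.5^2 + (-4.7)^2) = sqrt(94.34) = 9.7129
|z2| = sqrt(9.6^2 + 6.7^2) = sqrt(137.05) = 11.7068
z1+z2 = 18.1000 + 2.0000i
|z1+z2| = sqrt(331.61) = 18.2102
|z1|+|z2| = 9.7129 + 11.7068 = 21.4197

|z1+z2| = 18.2102 ≤ |z1|+|z2| = 21.4197 (verified)


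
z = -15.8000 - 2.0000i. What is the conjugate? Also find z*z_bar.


z_bar = -15.8000 + 2.0000i
z*z_bar = (-15.8)^2 + (-2)^2 = 249.64 + 4 = 253.64

z_bar = -15.8000 + 2.0000i, z*z_bar = 253.64


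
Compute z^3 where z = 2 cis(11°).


r^3 = 2^3 = 8
n*theta = 3*11° = 33° = 33° (mod 360)
a = 8*cos(33°) = 6.7094
b = 8*sin(33°) = 4.3571

8 cis(33°) = 6.7094 + 4.3571i


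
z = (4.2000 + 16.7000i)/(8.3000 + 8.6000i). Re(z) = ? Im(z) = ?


Multiply by conjugate: (4.2000 + 16.7000i)(8.3000 - 8.6000i) / (8.3^2 + 8.6^2)
Numerator real = 4.2*8.3 + 16.7*8.6 = 178.48
Numerator imag = 16.7*8.3 - 4.2*8.6 = 102.49
Denominator = 142.85
Re(z) = 178.48/142.85 = 1.2494
Im(z) = 102.49/142.85 = 0.7175

Re(z) = 1.2494, Im(z) = 0.7175


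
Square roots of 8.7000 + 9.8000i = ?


|z| = sqrt(75.69+96.04) = 13.1046
sqrt((|z|+a)/2) = sqrt((13.1046+8.7)/2) = sqrt(10.9023) = 3.3019
sqrt((|z|-a)/2) = sqrt((13.1046-8.7)/2) = sqrt(2.2023) = 1.4840

±(3.3019 + 1.4840i) i.e. 3.3019 + 1.4840i and -3.3019 - 1.4840i


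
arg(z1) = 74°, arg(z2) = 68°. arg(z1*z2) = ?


arg(z1*z2) = 74° + 68° = 142°
Normalized to (-180°, 180°]: 142°

142°


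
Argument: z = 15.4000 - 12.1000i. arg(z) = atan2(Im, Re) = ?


Re = 15.4, Im = -12.1
arg = atan2(-12.1, 15.4) = -38.1572 degrees

arg(z) = -38.1572 degrees


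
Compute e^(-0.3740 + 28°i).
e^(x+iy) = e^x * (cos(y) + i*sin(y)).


e^-0.3740 = 0.6880
cos(28°) = 0.8829
sin(28°) = 0.4695
Real = 0.6880*0.8829 = 0.6074
Imag = 0.6880*0.4695 = 0.3230

0.6074 + 0.3230i


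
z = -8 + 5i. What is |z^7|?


|z| = sqrt(64+25) = sqrt(89) = 9.4340
|z^7| = |z|^7 = (sqrt(89))^7 = 89^3 * sqrt(89) = 704969*sqrt(89)

|z^7| = 704969*sqrt(89) ≈ 6650664.2447


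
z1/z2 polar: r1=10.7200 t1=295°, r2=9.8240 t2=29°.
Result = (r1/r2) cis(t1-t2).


r = 10.7200 / 9.8240 = 1.0912
theta = 295° - 29° = 266° = 266° (mod 360)

1.0912 cis(266°)


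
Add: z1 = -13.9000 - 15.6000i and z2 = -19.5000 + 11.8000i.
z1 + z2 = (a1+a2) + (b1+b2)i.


Real: -13.9 - 19.5 = -33.4
Imag: -15.6 + 11.8 = -3.8

-33.4000 - 3.8000i


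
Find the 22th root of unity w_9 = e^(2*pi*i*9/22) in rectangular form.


Angle = 360*9/22 = 147.2727°
a = cos(147.2727°) = -0.8413
b = sin(147.2727°) = 0.5406

-0.8413 + 0.5406i


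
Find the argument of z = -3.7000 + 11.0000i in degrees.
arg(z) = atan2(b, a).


Re = -3.7, Im = 11
arg = atan2(11, -3.7) = 108.5911 degrees

arg(z) = 108.5911 degrees


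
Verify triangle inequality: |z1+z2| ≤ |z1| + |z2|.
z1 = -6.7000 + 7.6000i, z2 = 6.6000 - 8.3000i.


|z1| = sqrt((-6.7)^2 + 7.6^2) = sqrt(102.65) = 10.1316
|z2| = sqrt(6.6^2 + (-8.3)^2) = sqrt(112.45) = 10.6042
z1+z2 = -0.1000 - 0.7000i
|z1+z2| = sqrt(0.5) = 0.7071
|z1|+|z2| = 10.1316 + 10.6042 = 20.7358

|z1+z2| = 0.7071 ≤ |z1|+|z2| = 20.7358 (verified)


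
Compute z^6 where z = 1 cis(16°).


r^6 = 1^6 = 1
n*theta = 6*16° = 96° = 96° (mod 360)
a = 1*cos(96°) = -0.1045
b = 1*sin(96°) = 0.9945

1 cis(96°) = -0.1045 + 0.9945i


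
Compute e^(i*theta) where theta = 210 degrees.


cos(210°) = -0.8660
sin(210°) = -0.5000

e^(i*210°) = -0.8660 - 0.5000i


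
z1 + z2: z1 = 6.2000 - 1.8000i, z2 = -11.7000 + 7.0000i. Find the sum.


Real: 6.2 - 11.7 = -5.5
Imag: -1.8 + 7 = 5.2

-5.5000 + 5.2000i


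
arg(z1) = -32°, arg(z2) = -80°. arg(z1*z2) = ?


arg(z1*z2) = -32° - 80° = -112°
Normalized to (-180°, 180°]: -112°

-112°


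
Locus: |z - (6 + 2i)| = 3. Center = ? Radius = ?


|z - z0| = r is a circle with center z0 and radius r.
Center = (6, 2), radius = 3

Circle with center (6, 2) and radius 3


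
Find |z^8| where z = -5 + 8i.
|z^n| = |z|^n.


|z| = sqrt(25+64) = sqrt(89) = 9.4340
|z^8| = |z|^8 = (sqrt(89))^8 = 89^4 = 62742241

|z^8| = 62742241


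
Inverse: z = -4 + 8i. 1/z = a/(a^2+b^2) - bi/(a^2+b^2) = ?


|z|^2 = 16+64 = 80
1/z = (-4 - 8i)/80

1/z = -0.0500 - 0.1000i


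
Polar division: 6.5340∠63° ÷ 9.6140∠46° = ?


r = 6.5340 / 9.6140 = 0.6796
theta = 63° - 46° = 17° = 17° (mod 360)

0.6796 cis(17°)


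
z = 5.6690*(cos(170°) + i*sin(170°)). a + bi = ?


a = 5.6690*cos(170°) = 5.6690*(-0.98481) = -5.5829
b = 5.6690*sin(170°) = 5.6690*0.17365 = 0.9844

-5.5829 + 0.9844i


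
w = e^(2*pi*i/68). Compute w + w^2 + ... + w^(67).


With w = e^(2*pi*i/68), all 68 of the 68th roots of unity w^0 = 1, w, ..., w^(67) sum to 0: 1 + w + ... + w^(67) = (1 - w^68)/(1 - w) = 0 since w^68 = 1, w ≠ 1.
Removing the root 1: w + w^2 + ... + w^(67) = 0 - 1 = -1

Sum = -1


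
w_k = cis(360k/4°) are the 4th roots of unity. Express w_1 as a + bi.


Angle = 360*1/4 = 90°
a = cos(90°) = 0
b = sin(90°) = 1.0000

0 + 1.0000i


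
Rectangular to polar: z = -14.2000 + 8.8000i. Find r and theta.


r = sqrt(201.64+77.44) = sqrt(279.08) = 16.7057
theta = atan2(8.8, -14.2) = 148.2127 degrees

r = 16.7057, theta = 148.2127 degrees


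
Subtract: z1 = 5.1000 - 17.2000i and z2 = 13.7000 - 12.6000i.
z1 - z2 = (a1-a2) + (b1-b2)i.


Real: 5.1 - 13.7 = -8.6
Imag: -17.2 + 12.6 = -4.6

-8.6000 - 4.6000i


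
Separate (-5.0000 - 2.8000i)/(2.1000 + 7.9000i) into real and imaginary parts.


Multiply by conjugate: (-5.0000 - 2.8000i)(2.1000 - 7.9000i) / (2.1^2 + 7.9^2)
Numerator real = -5*2.1 - (2.8)*7.9 = -32.62
Numerator imag = -2.8*2.1 - (-5)*7.9 = 33.62
Denominator = 66.82
Re(z) = -32.62/66.82 = -0.4882
Im(z) = 33.62/66.82 = 0.5031

Re(z) = -0.4882, Im(z) = 0.5031


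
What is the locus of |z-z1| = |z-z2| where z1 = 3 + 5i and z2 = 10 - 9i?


Equal distances means the locus is the perpendicular bisector of z1 and z2.
Midpoint = ((3+10)/2, (5+(-9))/2) = (6.5000, -2.0000)

Perpendicular bisector through (6.5000, -2.0000)
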